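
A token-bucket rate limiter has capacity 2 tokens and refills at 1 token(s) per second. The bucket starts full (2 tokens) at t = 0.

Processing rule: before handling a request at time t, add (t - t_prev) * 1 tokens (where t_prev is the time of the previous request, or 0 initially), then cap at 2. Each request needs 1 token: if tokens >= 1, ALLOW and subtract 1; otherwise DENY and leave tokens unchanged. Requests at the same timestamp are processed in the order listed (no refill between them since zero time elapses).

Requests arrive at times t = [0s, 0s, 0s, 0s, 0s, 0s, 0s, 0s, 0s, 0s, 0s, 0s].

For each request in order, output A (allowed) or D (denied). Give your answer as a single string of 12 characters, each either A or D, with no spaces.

Answer: AADDDDDDDDDD

Derivation:
Simulating step by step:
  req#1 t=0s: ALLOW
  req#2 t=0s: ALLOW
  req#3 t=0s: DENY
  req#4 t=0s: DENY
  req#5 t=0s: DENY
  req#6 t=0s: DENY
  req#7 t=0s: DENY
  req#8 t=0s: DENY
  req#9 t=0s: DENY
  req#10 t=0s: DENY
  req#11 t=0s: DENY
  req#12 t=0s: DENY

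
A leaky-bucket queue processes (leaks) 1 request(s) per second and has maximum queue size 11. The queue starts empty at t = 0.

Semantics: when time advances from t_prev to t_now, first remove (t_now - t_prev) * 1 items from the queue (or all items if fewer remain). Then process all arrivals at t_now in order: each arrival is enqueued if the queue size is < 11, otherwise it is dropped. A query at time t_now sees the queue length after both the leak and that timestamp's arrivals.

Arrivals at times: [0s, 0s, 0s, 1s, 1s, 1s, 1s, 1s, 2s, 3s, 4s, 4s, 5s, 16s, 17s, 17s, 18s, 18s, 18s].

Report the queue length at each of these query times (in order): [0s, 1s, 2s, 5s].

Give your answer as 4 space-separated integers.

Queue lengths at query times:
  query t=0s: backlog = 3
  query t=1s: backlog = 7
  query t=2s: backlog = 7
  query t=5s: backlog = 8

Answer: 3 7 7 8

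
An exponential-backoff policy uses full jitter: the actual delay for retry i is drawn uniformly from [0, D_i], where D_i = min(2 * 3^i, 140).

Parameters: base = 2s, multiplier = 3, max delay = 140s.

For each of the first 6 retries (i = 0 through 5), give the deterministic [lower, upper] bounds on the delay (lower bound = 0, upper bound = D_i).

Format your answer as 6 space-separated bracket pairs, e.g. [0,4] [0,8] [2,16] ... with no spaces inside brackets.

Answer: [0,2] [0,6] [0,18] [0,54] [0,140] [0,140]

Derivation:
Computing bounds per retry:
  i=0: D_i=min(2*3^0,140)=2, bounds=[0,2]
  i=1: D_i=min(2*3^1,140)=6, bounds=[0,6]
  i=2: D_i=min(2*3^2,140)=18, bounds=[0,18]
  i=3: D_i=min(2*3^3,140)=54, bounds=[0,54]
  i=4: D_i=min(2*3^4,140)=140, bounds=[0,140]
  i=5: D_i=min(2*3^5,140)=140, bounds=[0,140]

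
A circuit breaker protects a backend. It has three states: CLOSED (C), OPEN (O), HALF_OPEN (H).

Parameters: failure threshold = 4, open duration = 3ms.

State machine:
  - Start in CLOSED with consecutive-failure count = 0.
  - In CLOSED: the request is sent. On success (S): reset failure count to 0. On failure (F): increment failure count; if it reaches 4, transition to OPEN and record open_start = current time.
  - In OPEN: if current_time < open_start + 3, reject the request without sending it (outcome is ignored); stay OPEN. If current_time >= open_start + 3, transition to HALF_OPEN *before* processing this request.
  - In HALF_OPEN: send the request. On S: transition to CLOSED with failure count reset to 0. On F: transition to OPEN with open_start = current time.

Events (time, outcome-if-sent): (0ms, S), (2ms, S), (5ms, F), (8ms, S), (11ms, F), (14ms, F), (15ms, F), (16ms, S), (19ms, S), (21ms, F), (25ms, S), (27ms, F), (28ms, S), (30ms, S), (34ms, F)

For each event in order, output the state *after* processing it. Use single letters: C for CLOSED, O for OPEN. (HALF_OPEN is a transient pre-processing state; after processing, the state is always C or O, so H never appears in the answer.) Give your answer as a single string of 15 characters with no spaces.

State after each event:
  event#1 t=0ms outcome=S: state=CLOSED
  event#2 t=2ms outcome=S: state=CLOSED
  event#3 t=5ms outcome=F: state=CLOSED
  event#4 t=8ms outcome=S: state=CLOSED
  event#5 t=11ms outcome=F: state=CLOSED
  event#6 t=14ms outcome=F: state=CLOSED
  event#7 t=15ms outcome=F: state=CLOSED
  event#8 t=16ms outcome=S: state=CLOSED
  event#9 t=19ms outcome=S: state=CLOSED
  event#10 t=21ms outcome=F: state=CLOSED
  event#11 t=25ms outcome=S: state=CLOSED
  event#12 t=27ms outcome=F: state=CLOSED
  event#13 t=28ms outcome=S: state=CLOSED
  event#14 t=30ms outcome=S: state=CLOSED
  event#15 t=34ms outcome=F: state=CLOSED

Answer: CCCCCCCCCCCCCCC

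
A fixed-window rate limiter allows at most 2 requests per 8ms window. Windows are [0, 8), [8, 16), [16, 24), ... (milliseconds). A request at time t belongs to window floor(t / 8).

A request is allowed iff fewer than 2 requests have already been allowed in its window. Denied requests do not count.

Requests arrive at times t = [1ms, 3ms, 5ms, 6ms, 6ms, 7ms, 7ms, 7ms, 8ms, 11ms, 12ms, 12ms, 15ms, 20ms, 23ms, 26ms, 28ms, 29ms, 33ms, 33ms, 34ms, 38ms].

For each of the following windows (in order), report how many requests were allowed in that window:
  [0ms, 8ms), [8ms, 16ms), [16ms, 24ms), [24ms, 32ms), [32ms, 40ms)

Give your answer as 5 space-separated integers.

Processing requests:
  req#1 t=1ms (window 0): ALLOW
  req#2 t=3ms (window 0): ALLOW
  req#3 t=5ms (window 0): DENY
  req#4 t=6ms (window 0): DENY
  req#5 t=6ms (window 0): DENY
  req#6 t=7ms (window 0): DENY
  req#7 t=7ms (window 0): DENY
  req#8 t=7ms (window 0): DENY
  req#9 t=8ms (window 1): ALLOW
  req#10 t=11ms (window 1): ALLOW
  req#11 t=12ms (window 1): DENY
  req#12 t=12ms (window 1): DENY
  req#13 t=15ms (window 1): DENY
  req#14 t=20ms (window 2): ALLOW
  req#15 t=23ms (window 2): ALLOW
  req#16 t=26ms (window 3): ALLOW
  req#17 t=28ms (window 3): ALLOW
  req#18 t=29ms (window 3): DENY
  req#19 t=33ms (window 4): ALLOW
  req#20 t=33ms (window 4): ALLOW
  req#21 t=34ms (window 4): DENY
  req#22 t=38ms (window 4): DENY

Allowed counts by window: 2 2 2 2 2

Answer: 2 2 2 2 2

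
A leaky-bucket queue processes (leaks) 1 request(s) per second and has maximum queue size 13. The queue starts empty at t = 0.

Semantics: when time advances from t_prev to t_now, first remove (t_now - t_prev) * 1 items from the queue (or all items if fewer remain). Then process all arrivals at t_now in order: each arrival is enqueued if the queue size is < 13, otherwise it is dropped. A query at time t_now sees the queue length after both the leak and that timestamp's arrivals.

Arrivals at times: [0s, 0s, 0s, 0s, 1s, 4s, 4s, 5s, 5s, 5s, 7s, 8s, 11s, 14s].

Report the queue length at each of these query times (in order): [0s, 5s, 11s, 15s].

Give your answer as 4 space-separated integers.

Answer: 4 5 2 0

Derivation:
Queue lengths at query times:
  query t=0s: backlog = 4
  query t=5s: backlog = 5
  query t=11s: backlog = 2
  query t=15s: backlog = 0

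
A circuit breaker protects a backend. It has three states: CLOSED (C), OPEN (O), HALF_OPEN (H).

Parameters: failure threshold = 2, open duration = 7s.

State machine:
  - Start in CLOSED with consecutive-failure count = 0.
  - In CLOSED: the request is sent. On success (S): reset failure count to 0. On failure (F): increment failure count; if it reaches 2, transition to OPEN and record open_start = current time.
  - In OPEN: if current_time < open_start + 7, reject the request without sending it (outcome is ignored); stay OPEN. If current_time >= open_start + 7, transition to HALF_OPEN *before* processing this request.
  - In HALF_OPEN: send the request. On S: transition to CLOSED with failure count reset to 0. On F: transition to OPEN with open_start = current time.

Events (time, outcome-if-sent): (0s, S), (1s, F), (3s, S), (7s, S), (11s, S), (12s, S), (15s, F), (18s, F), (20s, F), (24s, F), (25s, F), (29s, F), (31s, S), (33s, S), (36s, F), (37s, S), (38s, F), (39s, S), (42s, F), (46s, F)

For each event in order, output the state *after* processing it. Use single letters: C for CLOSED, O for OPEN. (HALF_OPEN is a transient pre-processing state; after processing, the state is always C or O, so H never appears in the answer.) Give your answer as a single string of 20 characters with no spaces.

Answer: CCCCCCCOOOOOOCCCCCCO

Derivation:
State after each event:
  event#1 t=0s outcome=S: state=CLOSED
  event#2 t=1s outcome=F: state=CLOSED
  event#3 t=3s outcome=S: state=CLOSED
  event#4 t=7s outcome=S: state=CLOSED
  event#5 t=11s outcome=S: state=CLOSED
  event#6 t=12s outcome=S: state=CLOSED
  event#7 t=15s outcome=F: state=CLOSED
  event#8 t=18s outcome=F: state=OPEN
  event#9 t=20s outcome=F: state=OPEN
  event#10 t=24s outcome=F: state=OPEN
  event#11 t=25s outcome=F: state=OPEN
  event#12 t=29s outcome=F: state=OPEN
  event#13 t=31s outcome=S: state=OPEN
  event#14 t=33s outcome=S: state=CLOSED
  event#15 t=36s outcome=F: state=CLOSED
  event#16 t=37s outcome=S: state=CLOSED
  event#17 t=38s outcome=F: state=CLOSED
  event#18 t=39s outcome=S: state=CLOSED
  event#19 t=42s outcome=F: state=CLOSED
  event#20 t=46s outcome=F: state=OPEN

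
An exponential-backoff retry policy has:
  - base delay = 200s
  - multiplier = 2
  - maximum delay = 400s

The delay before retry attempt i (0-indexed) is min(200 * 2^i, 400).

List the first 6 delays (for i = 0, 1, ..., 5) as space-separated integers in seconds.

Answer: 200 400 400 400 400 400

Derivation:
Computing each delay:
  i=0: min(200*2^0, 400) = 200
  i=1: min(200*2^1, 400) = 400
  i=2: min(200*2^2, 400) = 400
  i=3: min(200*2^3, 400) = 400
  i=4: min(200*2^4, 400) = 400
  i=5: min(200*2^5, 400) = 400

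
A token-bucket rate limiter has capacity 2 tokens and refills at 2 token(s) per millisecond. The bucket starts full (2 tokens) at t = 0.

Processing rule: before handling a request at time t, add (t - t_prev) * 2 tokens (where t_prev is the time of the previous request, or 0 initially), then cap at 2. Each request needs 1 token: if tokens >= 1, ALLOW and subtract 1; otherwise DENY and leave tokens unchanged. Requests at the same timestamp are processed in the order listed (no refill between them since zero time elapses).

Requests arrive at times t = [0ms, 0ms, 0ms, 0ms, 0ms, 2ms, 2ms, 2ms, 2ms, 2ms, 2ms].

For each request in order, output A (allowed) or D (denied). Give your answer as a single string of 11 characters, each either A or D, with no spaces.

Simulating step by step:
  req#1 t=0ms: ALLOW
  req#2 t=0ms: ALLOW
  req#3 t=0ms: DENY
  req#4 t=0ms: DENY
  req#5 t=0ms: DENY
  req#6 t=2ms: ALLOW
  req#7 t=2ms: ALLOW
  req#8 t=2ms: DENY
  req#9 t=2ms: DENY
  req#10 t=2ms: DENY
  req#11 t=2ms: DENY

Answer: AADDDAADDDD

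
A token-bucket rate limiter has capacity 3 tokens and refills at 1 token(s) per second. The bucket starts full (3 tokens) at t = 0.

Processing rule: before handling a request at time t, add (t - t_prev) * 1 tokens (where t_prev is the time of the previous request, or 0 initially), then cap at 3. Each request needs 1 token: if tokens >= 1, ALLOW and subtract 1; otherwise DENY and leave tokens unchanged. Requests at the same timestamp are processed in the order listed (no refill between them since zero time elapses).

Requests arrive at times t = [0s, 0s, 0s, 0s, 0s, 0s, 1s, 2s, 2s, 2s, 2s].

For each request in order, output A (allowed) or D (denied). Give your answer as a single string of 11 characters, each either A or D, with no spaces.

Answer: AAADDDAADDD

Derivation:
Simulating step by step:
  req#1 t=0s: ALLOW
  req#2 t=0s: ALLOW
  req#3 t=0s: ALLOW
  req#4 t=0s: DENY
  req#5 t=0s: DENY
  req#6 t=0s: DENY
  req#7 t=1s: ALLOW
  req#8 t=2s: ALLOW
  req#9 t=2s: DENY
  req#10 t=2s: DENY
  req#11 t=2s: DENY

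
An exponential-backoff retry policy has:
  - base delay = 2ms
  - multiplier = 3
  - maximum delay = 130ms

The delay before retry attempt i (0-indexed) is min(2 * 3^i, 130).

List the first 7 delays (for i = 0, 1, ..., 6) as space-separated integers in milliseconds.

Answer: 2 6 18 54 130 130 130

Derivation:
Computing each delay:
  i=0: min(2*3^0, 130) = 2
  i=1: min(2*3^1, 130) = 6
  i=2: min(2*3^2, 130) = 18
  i=3: min(2*3^3, 130) = 54
  i=4: min(2*3^4, 130) = 130
  i=5: min(2*3^5, 130) = 130
  i=6: min(2*3^6, 130) = 130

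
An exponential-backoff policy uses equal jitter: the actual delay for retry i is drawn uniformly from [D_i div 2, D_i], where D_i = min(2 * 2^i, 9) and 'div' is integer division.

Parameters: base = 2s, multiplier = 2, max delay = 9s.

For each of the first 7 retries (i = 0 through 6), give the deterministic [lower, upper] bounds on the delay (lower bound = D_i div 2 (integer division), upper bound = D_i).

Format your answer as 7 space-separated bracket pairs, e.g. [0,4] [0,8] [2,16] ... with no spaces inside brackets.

Computing bounds per retry:
  i=0: D_i=min(2*2^0,9)=2, bounds=[1,2]
  i=1: D_i=min(2*2^1,9)=4, bounds=[2,4]
  i=2: D_i=min(2*2^2,9)=8, bounds=[4,8]
  i=3: D_i=min(2*2^3,9)=9, bounds=[4,9]
  i=4: D_i=min(2*2^4,9)=9, bounds=[4,9]
  i=5: D_i=min(2*2^5,9)=9, bounds=[4,9]
  i=6: D_i=min(2*2^6,9)=9, bounds=[4,9]

Answer: [1,2] [2,4] [4,8] [4,9] [4,9] [4,9] [4,9]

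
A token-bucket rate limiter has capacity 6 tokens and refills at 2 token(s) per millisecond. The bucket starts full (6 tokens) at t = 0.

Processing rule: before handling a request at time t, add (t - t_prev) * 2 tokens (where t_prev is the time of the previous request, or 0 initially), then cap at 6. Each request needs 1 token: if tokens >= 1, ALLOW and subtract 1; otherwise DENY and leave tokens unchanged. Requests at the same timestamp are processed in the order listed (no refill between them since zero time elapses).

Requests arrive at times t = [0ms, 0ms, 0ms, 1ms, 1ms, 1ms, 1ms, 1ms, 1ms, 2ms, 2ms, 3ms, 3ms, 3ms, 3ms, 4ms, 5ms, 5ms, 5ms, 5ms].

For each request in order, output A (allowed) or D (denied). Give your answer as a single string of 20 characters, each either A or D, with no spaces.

Simulating step by step:
  req#1 t=0ms: ALLOW
  req#2 t=0ms: ALLOW
  req#3 t=0ms: ALLOW
  req#4 t=1ms: ALLOW
  req#5 t=1ms: ALLOW
  req#6 t=1ms: ALLOW
  req#7 t=1ms: ALLOW
  req#8 t=1ms: ALLOW
  req#9 t=1ms: DENY
  req#10 t=2ms: ALLOW
  req#11 t=2ms: ALLOW
  req#12 t=3ms: ALLOW
  req#13 t=3ms: ALLOW
  req#14 t=3ms: DENY
  req#15 t=3ms: DENY
  req#16 t=4ms: ALLOW
  req#17 t=5ms: ALLOW
  req#18 t=5ms: ALLOW
  req#19 t=5ms: ALLOW
  req#20 t=5ms: DENY

Answer: AAAAAAAADAAAADDAAAAD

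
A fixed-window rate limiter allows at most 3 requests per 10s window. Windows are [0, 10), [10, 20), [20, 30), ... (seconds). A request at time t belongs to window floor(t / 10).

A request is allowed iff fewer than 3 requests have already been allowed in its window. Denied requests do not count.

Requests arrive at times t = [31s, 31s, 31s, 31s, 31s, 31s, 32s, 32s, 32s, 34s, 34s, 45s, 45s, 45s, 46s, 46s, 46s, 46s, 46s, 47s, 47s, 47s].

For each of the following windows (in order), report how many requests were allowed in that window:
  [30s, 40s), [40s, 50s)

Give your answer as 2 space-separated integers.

Processing requests:
  req#1 t=31s (window 3): ALLOW
  req#2 t=31s (window 3): ALLOW
  req#3 t=31s (window 3): ALLOW
  req#4 t=31s (window 3): DENY
  req#5 t=31s (window 3): DENY
  req#6 t=31s (window 3): DENY
  req#7 t=32s (window 3): DENY
  req#8 t=32s (window 3): DENY
  req#9 t=32s (window 3): DENY
  req#10 t=34s (window 3): DENY
  req#11 t=34s (window 3): DENY
  req#12 t=45s (window 4): ALLOW
  req#13 t=45s (window 4): ALLOW
  req#14 t=45s (window 4): ALLOW
  req#15 t=46s (window 4): DENY
  req#16 t=46s (window 4): DENY
  req#17 t=46s (window 4): DENY
  req#18 t=46s (window 4): DENY
  req#19 t=46s (window 4): DENY
  req#20 t=47s (window 4): DENY
  req#21 t=47s (window 4): DENY
  req#22 t=47s (window 4): DENY

Allowed counts by window: 3 3

Answer: 3 3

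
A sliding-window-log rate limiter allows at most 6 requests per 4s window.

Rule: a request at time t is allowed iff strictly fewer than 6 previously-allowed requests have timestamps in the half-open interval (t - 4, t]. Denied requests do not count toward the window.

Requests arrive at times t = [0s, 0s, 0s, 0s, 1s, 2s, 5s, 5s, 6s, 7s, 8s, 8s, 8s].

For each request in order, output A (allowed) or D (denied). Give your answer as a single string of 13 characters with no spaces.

Answer: AAAAAAAAAAAAD

Derivation:
Tracking allowed requests in the window:
  req#1 t=0s: ALLOW
  req#2 t=0s: ALLOW
  req#3 t=0s: ALLOW
  req#4 t=0s: ALLOW
  req#5 t=1s: ALLOW
  req#6 t=2s: ALLOW
  req#7 t=5s: ALLOW
  req#8 t=5s: ALLOW
  req#9 t=6s: ALLOW
  req#10 t=7s: ALLOW
  req#11 t=8s: ALLOW
  req#12 t=8s: ALLOW
  req#13 t=8s: DENY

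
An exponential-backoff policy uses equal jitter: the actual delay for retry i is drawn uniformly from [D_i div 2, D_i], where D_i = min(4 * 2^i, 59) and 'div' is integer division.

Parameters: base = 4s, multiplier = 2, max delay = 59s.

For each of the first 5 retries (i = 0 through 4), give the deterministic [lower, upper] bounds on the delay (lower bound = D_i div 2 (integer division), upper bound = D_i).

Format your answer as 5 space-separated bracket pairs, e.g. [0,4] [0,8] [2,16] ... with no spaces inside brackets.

Computing bounds per retry:
  i=0: D_i=min(4*2^0,59)=4, bounds=[2,4]
  i=1: D_i=min(4*2^1,59)=8, bounds=[4,8]
  i=2: D_i=min(4*2^2,59)=16, bounds=[8,16]
  i=3: D_i=min(4*2^3,59)=32, bounds=[16,32]
  i=4: D_i=min(4*2^4,59)=59, bounds=[29,59]

Answer: [2,4] [4,8] [8,16] [16,32] [29,59]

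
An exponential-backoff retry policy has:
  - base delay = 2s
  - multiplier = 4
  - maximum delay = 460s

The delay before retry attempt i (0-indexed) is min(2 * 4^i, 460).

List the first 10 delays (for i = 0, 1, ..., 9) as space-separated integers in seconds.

Computing each delay:
  i=0: min(2*4^0, 460) = 2
  i=1: min(2*4^1, 460) = 8
  i=2: min(2*4^2, 460) = 32
  i=3: min(2*4^3, 460) = 128
  i=4: min(2*4^4, 460) = 460
  i=5: min(2*4^5, 460) = 460
  i=6: min(2*4^6, 460) = 460
  i=7: min(2*4^7, 460) = 460
  i=8: min(2*4^8, 460) = 460
  i=9: min(2*4^9, 460) = 460

Answer: 2 8 32 128 460 460 460 460 460 460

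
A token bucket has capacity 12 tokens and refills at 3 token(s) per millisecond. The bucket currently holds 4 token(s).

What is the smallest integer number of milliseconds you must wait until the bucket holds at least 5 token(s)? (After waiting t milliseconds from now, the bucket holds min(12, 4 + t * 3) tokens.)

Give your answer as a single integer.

Need 4 + t * 3 >= 5, so t >= 1/3.
Smallest integer t = ceil(1/3) = 1.

Answer: 1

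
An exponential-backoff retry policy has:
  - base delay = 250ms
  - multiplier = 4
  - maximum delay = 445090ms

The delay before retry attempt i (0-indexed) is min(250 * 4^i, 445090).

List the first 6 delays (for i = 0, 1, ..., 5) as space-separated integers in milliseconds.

Answer: 250 1000 4000 16000 64000 256000

Derivation:
Computing each delay:
  i=0: min(250*4^0, 445090) = 250
  i=1: min(250*4^1, 445090) = 1000
  i=2: min(250*4^2, 445090) = 4000
  i=3: min(250*4^3, 445090) = 16000
  i=4: min(250*4^4, 445090) = 64000
  i=5: min(250*4^5, 445090) = 256000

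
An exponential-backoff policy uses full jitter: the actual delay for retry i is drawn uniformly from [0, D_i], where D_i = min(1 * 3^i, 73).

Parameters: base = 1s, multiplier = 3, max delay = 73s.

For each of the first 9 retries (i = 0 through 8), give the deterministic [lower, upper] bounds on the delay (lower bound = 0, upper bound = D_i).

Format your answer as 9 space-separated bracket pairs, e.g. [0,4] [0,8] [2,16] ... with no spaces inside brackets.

Answer: [0,1] [0,3] [0,9] [0,27] [0,73] [0,73] [0,73] [0,73] [0,73]

Derivation:
Computing bounds per retry:
  i=0: D_i=min(1*3^0,73)=1, bounds=[0,1]
  i=1: D_i=min(1*3^1,73)=3, bounds=[0,3]
  i=2: D_i=min(1*3^2,73)=9, bounds=[0,9]
  i=3: D_i=min(1*3^3,73)=27, bounds=[0,27]
  i=4: D_i=min(1*3^4,73)=73, bounds=[0,73]
  i=5: D_i=min(1*3^5,73)=73, bounds=[0,73]
  i=6: D_i=min(1*3^6,73)=73, bounds=[0,73]
  i=7: D_i=min(1*3^7,73)=73, bounds=[0,73]
  i=8: D_i=min(1*3^8,73)=73, bounds=[0,73]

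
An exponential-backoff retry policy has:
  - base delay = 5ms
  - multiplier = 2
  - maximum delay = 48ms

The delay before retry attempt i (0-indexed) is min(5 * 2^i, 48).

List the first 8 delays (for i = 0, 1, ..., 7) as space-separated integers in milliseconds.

Computing each delay:
  i=0: min(5*2^0, 48) = 5
  i=1: min(5*2^1, 48) = 10
  i=2: min(5*2^2, 48) = 20
  i=3: min(5*2^3, 48) = 40
  i=4: min(5*2^4, 48) = 48
  i=5: min(5*2^5, 48) = 48
  i=6: min(5*2^6, 48) = 48
  i=7: min(5*2^7, 48) = 48

Answer: 5 10 20 40 48 48 48 48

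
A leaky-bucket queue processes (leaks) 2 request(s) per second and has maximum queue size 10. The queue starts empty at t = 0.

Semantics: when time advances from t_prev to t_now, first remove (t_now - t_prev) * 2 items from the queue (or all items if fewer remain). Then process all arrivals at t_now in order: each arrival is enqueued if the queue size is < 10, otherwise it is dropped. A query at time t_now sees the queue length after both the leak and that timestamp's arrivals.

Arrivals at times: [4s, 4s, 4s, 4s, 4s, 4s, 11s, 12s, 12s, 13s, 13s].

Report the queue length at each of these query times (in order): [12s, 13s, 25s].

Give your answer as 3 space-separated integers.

Queue lengths at query times:
  query t=12s: backlog = 2
  query t=13s: backlog = 2
  query t=25s: backlog = 0

Answer: 2 2 0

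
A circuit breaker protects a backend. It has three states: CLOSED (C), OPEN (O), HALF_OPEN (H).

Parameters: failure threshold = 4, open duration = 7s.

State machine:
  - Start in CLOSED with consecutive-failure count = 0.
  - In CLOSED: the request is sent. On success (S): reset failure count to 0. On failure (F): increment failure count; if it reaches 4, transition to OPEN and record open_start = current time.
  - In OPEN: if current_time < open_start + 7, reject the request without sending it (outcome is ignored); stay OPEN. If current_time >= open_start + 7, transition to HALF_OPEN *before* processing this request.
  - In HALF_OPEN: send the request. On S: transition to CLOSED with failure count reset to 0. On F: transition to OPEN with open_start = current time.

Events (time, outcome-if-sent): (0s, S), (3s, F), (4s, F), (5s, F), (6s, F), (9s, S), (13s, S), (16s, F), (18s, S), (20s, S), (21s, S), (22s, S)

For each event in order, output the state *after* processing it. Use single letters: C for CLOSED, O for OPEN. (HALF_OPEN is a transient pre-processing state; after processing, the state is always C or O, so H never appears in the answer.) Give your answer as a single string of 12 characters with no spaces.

State after each event:
  event#1 t=0s outcome=S: state=CLOSED
  event#2 t=3s outcome=F: state=CLOSED
  event#3 t=4s outcome=F: state=CLOSED
  event#4 t=5s outcome=F: state=CLOSED
  event#5 t=6s outcome=F: state=OPEN
  event#6 t=9s outcome=S: state=OPEN
  event#7 t=13s outcome=S: state=CLOSED
  event#8 t=16s outcome=F: state=CLOSED
  event#9 t=18s outcome=S: state=CLOSED
  event#10 t=20s outcome=S: state=CLOSED
  event#11 t=21s outcome=S: state=CLOSED
  event#12 t=22s outcome=S: state=CLOSED

Answer: CCCCOOCCCCCC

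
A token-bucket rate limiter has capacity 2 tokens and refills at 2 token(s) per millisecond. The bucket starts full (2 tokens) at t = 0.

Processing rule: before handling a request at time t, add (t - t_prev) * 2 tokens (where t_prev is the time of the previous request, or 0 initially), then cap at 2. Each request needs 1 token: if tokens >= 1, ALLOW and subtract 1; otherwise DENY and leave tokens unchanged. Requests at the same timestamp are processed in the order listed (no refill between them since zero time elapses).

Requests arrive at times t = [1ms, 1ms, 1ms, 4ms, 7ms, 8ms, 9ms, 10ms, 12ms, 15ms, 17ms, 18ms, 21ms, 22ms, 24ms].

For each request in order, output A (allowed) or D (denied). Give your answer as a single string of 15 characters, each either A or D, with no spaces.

Answer: AADAAAAAAAAAAAA

Derivation:
Simulating step by step:
  req#1 t=1ms: ALLOW
  req#2 t=1ms: ALLOW
  req#3 t=1ms: DENY
  req#4 t=4ms: ALLOW
  req#5 t=7ms: ALLOW
  req#6 t=8ms: ALLOW
  req#7 t=9ms: ALLOW
  req#8 t=10ms: ALLOW
  req#9 t=12ms: ALLOW
  req#10 t=15ms: ALLOW
  req#11 t=17ms: ALLOW
  req#12 t=18ms: ALLOW
  req#13 t=21ms: ALLOW
  req#14 t=22ms: ALLOW
  req#15 t=24ms: ALLOW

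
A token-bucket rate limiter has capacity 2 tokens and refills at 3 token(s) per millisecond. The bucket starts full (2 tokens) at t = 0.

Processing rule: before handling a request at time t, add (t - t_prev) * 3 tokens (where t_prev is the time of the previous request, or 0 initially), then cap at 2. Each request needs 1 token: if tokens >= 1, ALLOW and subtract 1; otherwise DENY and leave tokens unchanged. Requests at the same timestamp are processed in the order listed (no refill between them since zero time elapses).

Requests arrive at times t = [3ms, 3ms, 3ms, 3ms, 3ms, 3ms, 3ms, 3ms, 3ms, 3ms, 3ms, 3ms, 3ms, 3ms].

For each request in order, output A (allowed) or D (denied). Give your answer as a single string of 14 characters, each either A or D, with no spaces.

Simulating step by step:
  req#1 t=3ms: ALLOW
  req#2 t=3ms: ALLOW
  req#3 t=3ms: DENY
  req#4 t=3ms: DENY
  req#5 t=3ms: DENY
  req#6 t=3ms: DENY
  req#7 t=3ms: DENY
  req#8 t=3ms: DENY
  req#9 t=3ms: DENY
  req#10 t=3ms: DENY
  req#11 t=3ms: DENY
  req#12 t=3ms: DENY
  req#13 t=3ms: DENY
  req#14 t=3ms: DENY

Answer: AADDDDDDDDDDDD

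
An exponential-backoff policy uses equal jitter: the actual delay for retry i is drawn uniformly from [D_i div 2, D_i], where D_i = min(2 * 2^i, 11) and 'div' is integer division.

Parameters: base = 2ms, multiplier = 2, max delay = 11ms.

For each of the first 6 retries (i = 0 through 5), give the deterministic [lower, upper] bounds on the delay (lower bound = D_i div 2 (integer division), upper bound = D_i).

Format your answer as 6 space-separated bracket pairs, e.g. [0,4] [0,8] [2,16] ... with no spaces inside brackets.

Answer: [1,2] [2,4] [4,8] [5,11] [5,11] [5,11]

Derivation:
Computing bounds per retry:
  i=0: D_i=min(2*2^0,11)=2, bounds=[1,2]
  i=1: D_i=min(2*2^1,11)=4, bounds=[2,4]
  i=2: D_i=min(2*2^2,11)=8, bounds=[4,8]
  i=3: D_i=min(2*2^3,11)=11, bounds=[5,11]
  i=4: D_i=min(2*2^4,11)=11, bounds=[5,11]
  i=5: D_i=min(2*2^5,11)=11, bounds=[5,11]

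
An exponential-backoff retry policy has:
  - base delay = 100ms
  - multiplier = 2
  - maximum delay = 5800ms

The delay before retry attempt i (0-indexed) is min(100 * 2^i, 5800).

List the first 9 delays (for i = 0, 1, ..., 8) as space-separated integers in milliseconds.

Answer: 100 200 400 800 1600 3200 5800 5800 5800

Derivation:
Computing each delay:
  i=0: min(100*2^0, 5800) = 100
  i=1: min(100*2^1, 5800) = 200
  i=2: min(100*2^2, 5800) = 400
  i=3: min(100*2^3, 5800) = 800
  i=4: min(100*2^4, 5800) = 1600
  i=5: min(100*2^5, 5800) = 3200
  i=6: min(100*2^6, 5800) = 5800
  i=7: min(100*2^7, 5800) = 5800
  i=8: min(100*2^8, 5800) = 5800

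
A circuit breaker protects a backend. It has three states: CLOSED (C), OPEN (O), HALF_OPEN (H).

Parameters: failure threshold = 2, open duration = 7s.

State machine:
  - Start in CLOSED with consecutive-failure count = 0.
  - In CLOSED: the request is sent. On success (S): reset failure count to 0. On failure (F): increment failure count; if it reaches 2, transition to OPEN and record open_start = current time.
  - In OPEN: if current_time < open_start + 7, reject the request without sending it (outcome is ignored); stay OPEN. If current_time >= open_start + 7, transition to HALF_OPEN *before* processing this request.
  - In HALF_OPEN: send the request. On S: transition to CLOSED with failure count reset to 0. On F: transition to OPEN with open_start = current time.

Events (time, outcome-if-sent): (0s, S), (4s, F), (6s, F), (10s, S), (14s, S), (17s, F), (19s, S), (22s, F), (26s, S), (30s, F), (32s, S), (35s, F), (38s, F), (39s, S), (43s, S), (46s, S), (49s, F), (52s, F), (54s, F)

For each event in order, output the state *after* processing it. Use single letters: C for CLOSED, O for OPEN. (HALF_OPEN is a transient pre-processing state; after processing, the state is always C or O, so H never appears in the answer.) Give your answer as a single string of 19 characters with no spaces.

Answer: CCOOCCCCCCCCOOOCCOO

Derivation:
State after each event:
  event#1 t=0s outcome=S: state=CLOSED
  event#2 t=4s outcome=F: state=CLOSED
  event#3 t=6s outcome=F: state=OPEN
  event#4 t=10s outcome=S: state=OPEN
  event#5 t=14s outcome=S: state=CLOSED
  event#6 t=17s outcome=F: state=CLOSED
  event#7 t=19s outcome=S: state=CLOSED
  event#8 t=22s outcome=F: state=CLOSED
  event#9 t=26s outcome=S: state=CLOSED
  event#10 t=30s outcome=F: state=CLOSED
  event#11 t=32s outcome=S: state=CLOSED
  event#12 t=35s outcome=F: state=CLOSED
  event#13 t=38s outcome=F: state=OPEN
  event#14 t=39s outcome=S: state=OPEN
  event#15 t=43s outcome=S: state=OPEN
  event#16 t=46s outcome=S: state=CLOSED
  event#17 t=49s outcome=F: state=CLOSED
  event#18 t=52s outcome=F: state=OPEN
  event#19 t=54s outcome=F: state=OPEN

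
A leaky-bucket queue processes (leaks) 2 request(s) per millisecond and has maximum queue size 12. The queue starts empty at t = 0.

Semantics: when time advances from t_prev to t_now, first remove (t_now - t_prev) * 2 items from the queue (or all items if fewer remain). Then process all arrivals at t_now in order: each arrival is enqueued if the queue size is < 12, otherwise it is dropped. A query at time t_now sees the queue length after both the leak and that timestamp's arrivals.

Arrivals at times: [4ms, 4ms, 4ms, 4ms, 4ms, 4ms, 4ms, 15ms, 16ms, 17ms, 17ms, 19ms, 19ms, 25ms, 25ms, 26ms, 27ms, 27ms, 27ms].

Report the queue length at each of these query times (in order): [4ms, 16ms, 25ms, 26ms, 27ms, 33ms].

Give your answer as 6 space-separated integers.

Queue lengths at query times:
  query t=4ms: backlog = 7
  query t=16ms: backlog = 1
  query t=25ms: backlog = 2
  query t=26ms: backlog = 1
  query t=27ms: backlog = 3
  query t=33ms: backlog = 0

Answer: 7 1 2 1 3 0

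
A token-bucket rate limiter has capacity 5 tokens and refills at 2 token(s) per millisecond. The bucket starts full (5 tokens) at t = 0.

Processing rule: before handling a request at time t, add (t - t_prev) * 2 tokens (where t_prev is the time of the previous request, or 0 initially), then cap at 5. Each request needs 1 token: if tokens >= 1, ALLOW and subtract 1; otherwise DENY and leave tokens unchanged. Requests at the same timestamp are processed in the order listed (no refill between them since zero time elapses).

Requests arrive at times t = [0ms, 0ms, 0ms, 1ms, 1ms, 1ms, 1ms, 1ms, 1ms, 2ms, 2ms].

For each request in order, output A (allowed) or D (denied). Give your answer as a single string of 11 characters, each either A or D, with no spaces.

Simulating step by step:
  req#1 t=0ms: ALLOW
  req#2 t=0ms: ALLOW
  req#3 t=0ms: ALLOW
  req#4 t=1ms: ALLOW
  req#5 t=1ms: ALLOW
  req#6 t=1ms: ALLOW
  req#7 t=1ms: ALLOW
  req#8 t=1ms: DENY
  req#9 t=1ms: DENY
  req#10 t=2ms: ALLOW
  req#11 t=2ms: ALLOW

Answer: AAAAAAADDAA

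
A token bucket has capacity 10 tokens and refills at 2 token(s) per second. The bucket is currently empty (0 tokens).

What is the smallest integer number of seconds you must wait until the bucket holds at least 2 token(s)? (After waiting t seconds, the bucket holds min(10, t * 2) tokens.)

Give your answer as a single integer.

Answer: 1

Derivation:
Need t * 2 >= 2, so t >= 2/2.
Smallest integer t = ceil(2/2) = 1.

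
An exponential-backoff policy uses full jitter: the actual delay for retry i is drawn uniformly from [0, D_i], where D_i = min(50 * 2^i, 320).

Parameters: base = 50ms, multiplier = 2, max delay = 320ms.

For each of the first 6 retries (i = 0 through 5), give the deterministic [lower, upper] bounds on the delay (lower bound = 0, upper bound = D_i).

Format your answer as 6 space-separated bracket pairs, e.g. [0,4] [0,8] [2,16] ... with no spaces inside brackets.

Computing bounds per retry:
  i=0: D_i=min(50*2^0,320)=50, bounds=[0,50]
  i=1: D_i=min(50*2^1,320)=100, bounds=[0,100]
  i=2: D_i=min(50*2^2,320)=200, bounds=[0,200]
  i=3: D_i=min(50*2^3,320)=320, bounds=[0,320]
  i=4: D_i=min(50*2^4,320)=320, bounds=[0,320]
  i=5: D_i=min(50*2^5,320)=320, bounds=[0,320]

Answer: [0,50] [0,100] [0,200] [0,320] [0,320] [0,320]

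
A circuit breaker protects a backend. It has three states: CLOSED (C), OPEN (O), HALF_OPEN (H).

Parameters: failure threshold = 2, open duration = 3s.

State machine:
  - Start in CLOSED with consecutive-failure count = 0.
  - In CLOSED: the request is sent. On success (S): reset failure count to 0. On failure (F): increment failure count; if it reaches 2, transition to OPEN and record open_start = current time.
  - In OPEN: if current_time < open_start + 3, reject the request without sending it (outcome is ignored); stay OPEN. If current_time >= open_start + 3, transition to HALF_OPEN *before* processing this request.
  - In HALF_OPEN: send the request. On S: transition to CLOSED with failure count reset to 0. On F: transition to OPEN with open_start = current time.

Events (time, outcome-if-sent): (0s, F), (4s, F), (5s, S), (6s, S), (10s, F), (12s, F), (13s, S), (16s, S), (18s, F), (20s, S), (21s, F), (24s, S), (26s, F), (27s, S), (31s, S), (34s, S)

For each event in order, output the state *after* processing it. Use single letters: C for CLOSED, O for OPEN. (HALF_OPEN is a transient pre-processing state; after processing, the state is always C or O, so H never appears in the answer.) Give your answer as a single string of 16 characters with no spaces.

State after each event:
  event#1 t=0s outcome=F: state=CLOSED
  event#2 t=4s outcome=F: state=OPEN
  event#3 t=5s outcome=S: state=OPEN
  event#4 t=6s outcome=S: state=OPEN
  event#5 t=10s outcome=F: state=OPEN
  event#6 t=12s outcome=F: state=OPEN
  event#7 t=13s outcome=S: state=CLOSED
  event#8 t=16s outcome=S: state=CLOSED
  event#9 t=18s outcome=F: state=CLOSED
  event#10 t=20s outcome=S: state=CLOSED
  event#11 t=21s outcome=F: state=CLOSED
  event#12 t=24s outcome=S: state=CLOSED
  event#13 t=26s outcome=F: state=CLOSED
  event#14 t=27s outcome=S: state=CLOSED
  event#15 t=31s outcome=S: state=CLOSED
  event#16 t=34s outcome=S: state=CLOSED

Answer: COOOOOCCCCCCCCCC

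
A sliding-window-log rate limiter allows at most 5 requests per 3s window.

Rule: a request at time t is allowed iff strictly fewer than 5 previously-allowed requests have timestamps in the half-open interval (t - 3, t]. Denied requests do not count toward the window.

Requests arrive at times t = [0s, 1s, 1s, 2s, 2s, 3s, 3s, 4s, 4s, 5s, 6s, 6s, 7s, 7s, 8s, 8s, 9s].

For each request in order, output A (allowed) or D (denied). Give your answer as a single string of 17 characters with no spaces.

Tracking allowed requests in the window:
  req#1 t=0s: ALLOW
  req#2 t=1s: ALLOW
  req#3 t=1s: ALLOW
  req#4 t=2s: ALLOW
  req#5 t=2s: ALLOW
  req#6 t=3s: ALLOW
  req#7 t=3s: DENY
  req#8 t=4s: ALLOW
  req#9 t=4s: ALLOW
  req#10 t=5s: ALLOW
  req#11 t=6s: ALLOW
  req#12 t=6s: ALLOW
  req#13 t=7s: ALLOW
  req#14 t=7s: ALLOW
  req#15 t=8s: ALLOW
  req#16 t=8s: DENY
  req#17 t=9s: ALLOW

Answer: AAAAAADAAAAAAAADA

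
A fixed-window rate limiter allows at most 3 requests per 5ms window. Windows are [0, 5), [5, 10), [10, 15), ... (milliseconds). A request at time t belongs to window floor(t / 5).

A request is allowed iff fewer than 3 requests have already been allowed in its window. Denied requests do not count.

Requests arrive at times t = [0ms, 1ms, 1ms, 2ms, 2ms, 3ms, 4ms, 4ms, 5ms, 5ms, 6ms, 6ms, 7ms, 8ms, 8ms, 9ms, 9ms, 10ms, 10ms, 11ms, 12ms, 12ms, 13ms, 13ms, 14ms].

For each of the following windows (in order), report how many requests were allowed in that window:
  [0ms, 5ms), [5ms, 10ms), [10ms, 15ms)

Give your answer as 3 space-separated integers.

Processing requests:
  req#1 t=0ms (window 0): ALLOW
  req#2 t=1ms (window 0): ALLOW
  req#3 t=1ms (window 0): ALLOW
  req#4 t=2ms (window 0): DENY
  req#5 t=2ms (window 0): DENY
  req#6 t=3ms (window 0): DENY
  req#7 t=4ms (window 0): DENY
  req#8 t=4ms (window 0): DENY
  req#9 t=5ms (window 1): ALLOW
  req#10 t=5ms (window 1): ALLOW
  req#11 t=6ms (window 1): ALLOW
  req#12 t=6ms (window 1): DENY
  req#13 t=7ms (window 1): DENY
  req#14 t=8ms (window 1): DENY
  req#15 t=8ms (window 1): DENY
  req#16 t=9ms (window 1): DENY
  req#17 t=9ms (window 1): DENY
  req#18 t=10ms (window 2): ALLOW
  req#19 t=10ms (window 2): ALLOW
  req#20 t=11ms (window 2): ALLOW
  req#21 t=12ms (window 2): DENY
  req#22 t=12ms (window 2): DENY
  req#23 t=13ms (window 2): DENY
  req#24 t=13ms (window 2): DENY
  req#25 t=14ms (window 2): DENY

Allowed counts by window: 3 3 3

Answer: 3 3 3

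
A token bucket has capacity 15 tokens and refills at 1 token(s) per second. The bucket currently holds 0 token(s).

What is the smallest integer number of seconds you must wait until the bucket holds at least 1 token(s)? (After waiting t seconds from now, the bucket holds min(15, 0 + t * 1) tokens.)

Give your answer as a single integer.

Need 0 + t * 1 >= 1, so t >= 1/1.
Smallest integer t = ceil(1/1) = 1.

Answer: 1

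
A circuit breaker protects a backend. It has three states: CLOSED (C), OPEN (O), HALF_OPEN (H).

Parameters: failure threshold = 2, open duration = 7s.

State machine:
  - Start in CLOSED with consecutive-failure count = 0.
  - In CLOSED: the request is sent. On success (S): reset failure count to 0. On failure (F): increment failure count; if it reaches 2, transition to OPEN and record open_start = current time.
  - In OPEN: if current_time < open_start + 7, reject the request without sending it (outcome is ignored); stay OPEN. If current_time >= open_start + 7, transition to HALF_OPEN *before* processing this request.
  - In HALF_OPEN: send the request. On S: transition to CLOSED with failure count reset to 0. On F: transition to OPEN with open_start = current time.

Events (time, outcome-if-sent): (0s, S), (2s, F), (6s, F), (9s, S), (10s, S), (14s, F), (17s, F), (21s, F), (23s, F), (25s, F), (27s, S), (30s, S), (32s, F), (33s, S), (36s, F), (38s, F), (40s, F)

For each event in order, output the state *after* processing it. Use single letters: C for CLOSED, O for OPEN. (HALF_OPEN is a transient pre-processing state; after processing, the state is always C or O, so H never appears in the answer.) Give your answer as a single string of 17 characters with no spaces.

State after each event:
  event#1 t=0s outcome=S: state=CLOSED
  event#2 t=2s outcome=F: state=CLOSED
  event#3 t=6s outcome=F: state=OPEN
  event#4 t=9s outcome=S: state=OPEN
  event#5 t=10s outcome=S: state=OPEN
  event#6 t=14s outcome=F: state=OPEN
  event#7 t=17s outcome=F: state=OPEN
  event#8 t=21s outcome=F: state=OPEN
  event#9 t=23s outcome=F: state=OPEN
  event#10 t=25s outcome=F: state=OPEN
  event#11 t=27s outcome=S: state=OPEN
  event#12 t=30s outcome=S: state=CLOSED
  event#13 t=32s outcome=F: state=CLOSED
  event#14 t=33s outcome=S: state=CLOSED
  event#15 t=36s outcome=F: state=CLOSED
  event#16 t=38s outcome=F: state=OPEN
  event#17 t=40s outcome=F: state=OPEN

Answer: CCOOOOOOOOOCCCCOO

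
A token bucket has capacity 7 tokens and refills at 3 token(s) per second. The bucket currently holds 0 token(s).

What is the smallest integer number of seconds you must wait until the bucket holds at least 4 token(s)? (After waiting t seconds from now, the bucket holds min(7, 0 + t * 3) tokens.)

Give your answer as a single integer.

Answer: 2

Derivation:
Need 0 + t * 3 >= 4, so t >= 4/3.
Smallest integer t = ceil(4/3) = 2.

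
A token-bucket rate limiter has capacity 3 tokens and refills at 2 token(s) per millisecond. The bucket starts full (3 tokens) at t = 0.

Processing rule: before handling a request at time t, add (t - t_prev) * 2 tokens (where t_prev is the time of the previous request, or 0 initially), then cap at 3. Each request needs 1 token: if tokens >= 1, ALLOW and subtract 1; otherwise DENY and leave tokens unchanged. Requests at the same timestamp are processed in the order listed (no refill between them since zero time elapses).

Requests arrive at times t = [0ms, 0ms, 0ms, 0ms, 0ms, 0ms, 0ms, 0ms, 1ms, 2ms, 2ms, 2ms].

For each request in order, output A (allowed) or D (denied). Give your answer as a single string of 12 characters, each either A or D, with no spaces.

Answer: AAADDDDDAAAA

Derivation:
Simulating step by step:
  req#1 t=0ms: ALLOW
  req#2 t=0ms: ALLOW
  req#3 t=0ms: ALLOW
  req#4 t=0ms: DENY
  req#5 t=0ms: DENY
  req#6 t=0ms: DENY
  req#7 t=0ms: DENY
  req#8 t=0ms: DENY
  req#9 t=1ms: ALLOW
  req#10 t=2ms: ALLOW
  req#11 t=2ms: ALLOW
  req#12 t=2ms: ALLOW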